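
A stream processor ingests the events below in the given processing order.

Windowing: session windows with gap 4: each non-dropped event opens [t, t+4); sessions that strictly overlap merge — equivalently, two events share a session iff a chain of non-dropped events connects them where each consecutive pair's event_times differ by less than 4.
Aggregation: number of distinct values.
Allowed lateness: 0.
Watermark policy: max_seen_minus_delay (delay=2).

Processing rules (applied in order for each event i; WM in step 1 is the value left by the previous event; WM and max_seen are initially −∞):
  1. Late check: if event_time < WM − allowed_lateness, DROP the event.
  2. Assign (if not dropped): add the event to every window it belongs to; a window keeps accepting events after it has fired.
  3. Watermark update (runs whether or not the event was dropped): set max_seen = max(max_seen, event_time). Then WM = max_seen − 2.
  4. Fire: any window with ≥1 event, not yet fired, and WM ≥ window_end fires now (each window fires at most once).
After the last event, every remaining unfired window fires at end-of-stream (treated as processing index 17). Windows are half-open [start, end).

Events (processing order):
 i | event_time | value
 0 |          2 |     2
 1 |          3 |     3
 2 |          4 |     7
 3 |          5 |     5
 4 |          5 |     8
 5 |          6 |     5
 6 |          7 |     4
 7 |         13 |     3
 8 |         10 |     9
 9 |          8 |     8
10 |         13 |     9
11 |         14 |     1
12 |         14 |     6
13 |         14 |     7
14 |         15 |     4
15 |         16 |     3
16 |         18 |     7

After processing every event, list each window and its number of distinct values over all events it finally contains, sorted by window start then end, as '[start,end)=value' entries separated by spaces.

i=0 t=2 v=2: → [2,6); WM=0
i=1 t=3 v=3: → [2,7); WM=1
i=2 t=4 v=7: → [2,8); WM=2
i=3 t=5 v=5: → [2,9); WM=3
i=4 t=5 v=8: → [2,9); WM=3
i=5 t=6 v=5: → [2,10); WM=4
i=6 t=7 v=4: → [2,11); WM=5
i=7 t=13 v=3: → [13,17); WM=11
i=8 t=10 v=9: DROP (t<11-0); WM=11
i=9 t=8 v=8: DROP (t<11-0); WM=11
i=10 t=13 v=9: → [13,17); WM=11
i=11 t=14 v=1: → [13,18); WM=12
i=12 t=14 v=6: → [13,18); WM=12
i=13 t=14 v=7: → [13,18); WM=12
i=14 t=15 v=4: → [13,19); WM=13
i=15 t=16 v=3: → [13,20); WM=14
i=16 t=18 v=7: → [13,22); WM=16

[2,11)=6 [13,22)=6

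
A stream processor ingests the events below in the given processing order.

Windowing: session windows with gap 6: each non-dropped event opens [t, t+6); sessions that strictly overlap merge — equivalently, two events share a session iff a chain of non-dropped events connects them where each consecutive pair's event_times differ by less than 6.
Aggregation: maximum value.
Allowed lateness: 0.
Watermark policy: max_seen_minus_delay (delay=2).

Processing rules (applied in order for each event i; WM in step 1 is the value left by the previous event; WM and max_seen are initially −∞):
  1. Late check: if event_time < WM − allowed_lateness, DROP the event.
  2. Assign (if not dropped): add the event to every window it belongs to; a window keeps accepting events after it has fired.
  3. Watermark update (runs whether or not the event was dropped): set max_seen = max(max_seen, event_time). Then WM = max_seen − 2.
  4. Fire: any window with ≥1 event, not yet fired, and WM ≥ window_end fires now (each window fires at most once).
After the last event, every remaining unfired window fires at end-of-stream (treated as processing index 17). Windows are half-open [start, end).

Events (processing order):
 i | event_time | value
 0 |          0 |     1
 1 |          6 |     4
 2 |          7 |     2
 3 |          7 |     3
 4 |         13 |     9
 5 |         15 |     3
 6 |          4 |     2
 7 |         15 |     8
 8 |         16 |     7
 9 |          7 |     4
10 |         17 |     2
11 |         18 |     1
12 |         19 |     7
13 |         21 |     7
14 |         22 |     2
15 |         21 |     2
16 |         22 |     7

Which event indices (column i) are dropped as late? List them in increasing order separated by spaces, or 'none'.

i=0 t=0 v=1: → [0,6); WM=-2
i=1 t=6 v=4: → [6,12); WM=4
i=2 t=7 v=2: → [6,13); WM=5
i=3 t=7 v=3: → [6,13); WM=5
i=4 t=13 v=9: → [13,19); WM=11
i=5 t=15 v=3: → [13,21); WM=13
i=6 t=4 v=2: DROP (t<13-0); WM=13
i=7 t=15 v=8: → [13,21); WM=13
i=8 t=16 v=7: → [13,22); WM=14
i=9 t=7 v=4: DROP (t<14-0); WM=14
i=10 t=17 v=2: → [13,23); WM=15
i=11 t=18 v=1: → [13,24); WM=16
i=12 t=19 v=7: → [13,25); WM=17
i=13 t=21 v=7: → [13,27); WM=19
i=14 t=22 v=2: → [13,28); WM=20
i=15 t=21 v=2: → [13,28); WM=20
i=16 t=22 v=7: → [13,28); WM=20

6 9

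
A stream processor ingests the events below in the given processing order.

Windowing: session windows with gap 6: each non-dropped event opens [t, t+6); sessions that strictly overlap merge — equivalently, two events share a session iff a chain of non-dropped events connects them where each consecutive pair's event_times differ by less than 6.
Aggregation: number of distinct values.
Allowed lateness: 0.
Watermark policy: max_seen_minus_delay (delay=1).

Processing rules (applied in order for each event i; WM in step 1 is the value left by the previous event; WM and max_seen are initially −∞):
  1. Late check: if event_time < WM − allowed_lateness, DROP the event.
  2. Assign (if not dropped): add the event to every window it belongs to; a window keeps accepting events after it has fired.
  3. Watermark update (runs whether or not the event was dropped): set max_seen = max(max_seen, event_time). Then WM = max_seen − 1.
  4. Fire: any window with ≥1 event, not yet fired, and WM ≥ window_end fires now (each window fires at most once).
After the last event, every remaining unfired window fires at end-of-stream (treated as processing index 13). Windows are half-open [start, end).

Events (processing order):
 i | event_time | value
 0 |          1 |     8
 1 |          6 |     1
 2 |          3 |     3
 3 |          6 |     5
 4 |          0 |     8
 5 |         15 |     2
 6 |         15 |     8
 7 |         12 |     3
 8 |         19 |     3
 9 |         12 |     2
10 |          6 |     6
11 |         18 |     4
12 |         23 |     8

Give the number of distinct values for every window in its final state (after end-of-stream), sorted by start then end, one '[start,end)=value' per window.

[1,12)=3 [15,29)=4

i=0 t=1 v=8: → [1,7); WM=0
i=1 t=6 v=1: → [1,12); WM=5
i=2 t=3 v=3: DROP (t<5-0); WM=5
i=3 t=6 v=5: → [1,12); WM=5
i=4 t=0 v=8: DROP (t<5-0); WM=5
i=5 t=15 v=2: → [15,21); WM=14
i=6 t=15 v=8: → [15,21); WM=14
i=7 t=12 v=3: DROP (t<14-0); WM=14
i=8 t=19 v=3: → [15,25); WM=18
i=9 t=12 v=2: DROP (t<18-0); WM=18
i=10 t=6 v=6: DROP (t<18-0); WM=18
i=11 t=18 v=4: → [15,25); WM=18
i=12 t=23 v=8: → [15,29); WM=22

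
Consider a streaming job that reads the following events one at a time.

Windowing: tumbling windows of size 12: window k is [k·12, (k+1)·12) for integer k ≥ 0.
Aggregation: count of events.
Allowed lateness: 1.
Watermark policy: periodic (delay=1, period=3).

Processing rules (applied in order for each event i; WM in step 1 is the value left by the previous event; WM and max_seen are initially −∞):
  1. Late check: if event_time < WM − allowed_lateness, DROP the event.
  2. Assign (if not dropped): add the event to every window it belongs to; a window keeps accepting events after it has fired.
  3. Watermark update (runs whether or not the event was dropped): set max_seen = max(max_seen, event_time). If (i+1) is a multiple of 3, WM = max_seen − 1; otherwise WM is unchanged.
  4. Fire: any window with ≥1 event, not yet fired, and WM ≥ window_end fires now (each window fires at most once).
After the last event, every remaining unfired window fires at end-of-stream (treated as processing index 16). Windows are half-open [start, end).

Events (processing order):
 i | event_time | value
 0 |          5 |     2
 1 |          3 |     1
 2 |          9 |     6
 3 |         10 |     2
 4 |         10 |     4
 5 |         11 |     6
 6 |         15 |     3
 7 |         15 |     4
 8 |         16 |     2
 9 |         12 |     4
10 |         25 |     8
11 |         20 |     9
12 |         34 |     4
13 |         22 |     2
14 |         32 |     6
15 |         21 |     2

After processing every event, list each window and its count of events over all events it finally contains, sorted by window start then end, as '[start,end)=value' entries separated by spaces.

[0,12)=6 [12,24)=4 [24,36)=3

i=0 t=5 v=2: → [0,12); WM=−∞
i=1 t=3 v=1: → [0,12); WM=−∞
i=2 t=9 v=6: → [0,12); WM=8
i=3 t=10 v=2: → [0,12); WM=8
i=4 t=10 v=4: → [0,12); WM=8
i=5 t=11 v=6: → [0,12); WM=10
i=6 t=15 v=3: → [12,24); WM=10
i=7 t=15 v=4: → [12,24); WM=10
i=8 t=16 v=2: → [12,24); WM=15; [0,12) fires=6
i=9 t=12 v=4: DROP (t<15-1); WM=15
i=10 t=25 v=8: → [24,36); WM=15
i=11 t=20 v=9: → [12,24); WM=24; [12,24) fires=4
i=12 t=34 v=4: → [24,36); WM=24
i=13 t=22 v=2: DROP (t<24-1); WM=24
i=14 t=32 v=6: → [24,36); WM=33
i=15 t=21 v=2: DROP (t<33-1); WM=33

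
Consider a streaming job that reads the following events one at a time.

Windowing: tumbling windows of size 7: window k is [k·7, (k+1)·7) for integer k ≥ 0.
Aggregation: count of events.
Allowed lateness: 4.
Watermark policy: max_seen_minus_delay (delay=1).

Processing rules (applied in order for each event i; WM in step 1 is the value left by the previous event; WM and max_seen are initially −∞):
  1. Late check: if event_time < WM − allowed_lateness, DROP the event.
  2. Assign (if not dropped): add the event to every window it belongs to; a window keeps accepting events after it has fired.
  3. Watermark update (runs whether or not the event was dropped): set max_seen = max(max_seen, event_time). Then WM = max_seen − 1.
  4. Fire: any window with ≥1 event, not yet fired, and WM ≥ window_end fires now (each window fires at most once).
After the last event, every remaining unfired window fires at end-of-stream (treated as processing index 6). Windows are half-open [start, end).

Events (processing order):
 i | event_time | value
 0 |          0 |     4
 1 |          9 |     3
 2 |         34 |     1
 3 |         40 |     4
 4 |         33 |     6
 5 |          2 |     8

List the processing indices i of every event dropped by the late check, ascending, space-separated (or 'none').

4 5

i=0 t=0 v=4: → [0,7); WM=-1
i=1 t=9 v=3: → [7,14); WM=8; [0,7) fires=1
i=2 t=34 v=1: → [28,35); WM=33; [7,14) fires=1
i=3 t=40 v=4: → [35,42); WM=39; [28,35) fires=1
i=4 t=33 v=6: DROP (t<39-4); WM=39
i=5 t=2 v=8: DROP (t<39-4); WM=39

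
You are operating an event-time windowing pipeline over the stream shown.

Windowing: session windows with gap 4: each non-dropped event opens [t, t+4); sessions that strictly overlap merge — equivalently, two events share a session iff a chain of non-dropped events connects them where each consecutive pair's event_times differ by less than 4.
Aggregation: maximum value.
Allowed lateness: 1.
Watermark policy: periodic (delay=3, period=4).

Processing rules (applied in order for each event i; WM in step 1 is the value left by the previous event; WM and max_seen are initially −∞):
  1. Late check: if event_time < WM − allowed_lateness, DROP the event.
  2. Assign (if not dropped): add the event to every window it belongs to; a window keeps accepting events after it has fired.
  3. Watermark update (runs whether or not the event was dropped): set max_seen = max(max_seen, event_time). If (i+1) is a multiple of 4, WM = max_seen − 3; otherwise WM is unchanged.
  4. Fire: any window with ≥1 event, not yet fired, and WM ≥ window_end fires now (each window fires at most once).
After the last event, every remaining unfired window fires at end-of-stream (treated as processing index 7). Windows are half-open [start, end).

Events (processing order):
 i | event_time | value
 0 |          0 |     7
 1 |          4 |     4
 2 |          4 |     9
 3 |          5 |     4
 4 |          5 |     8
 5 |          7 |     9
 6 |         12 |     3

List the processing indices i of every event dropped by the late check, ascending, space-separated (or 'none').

i=0 t=0 v=7: → [0,4); WM=−∞
i=1 t=4 v=4: → [4,8); WM=−∞
i=2 t=4 v=9: → [4,8); WM=−∞
i=3 t=5 v=4: → [4,9); WM=2
i=4 t=5 v=8: → [4,9); WM=2
i=5 t=7 v=9: → [4,11); WM=2
i=6 t=12 v=3: → [12,16); WM=2

none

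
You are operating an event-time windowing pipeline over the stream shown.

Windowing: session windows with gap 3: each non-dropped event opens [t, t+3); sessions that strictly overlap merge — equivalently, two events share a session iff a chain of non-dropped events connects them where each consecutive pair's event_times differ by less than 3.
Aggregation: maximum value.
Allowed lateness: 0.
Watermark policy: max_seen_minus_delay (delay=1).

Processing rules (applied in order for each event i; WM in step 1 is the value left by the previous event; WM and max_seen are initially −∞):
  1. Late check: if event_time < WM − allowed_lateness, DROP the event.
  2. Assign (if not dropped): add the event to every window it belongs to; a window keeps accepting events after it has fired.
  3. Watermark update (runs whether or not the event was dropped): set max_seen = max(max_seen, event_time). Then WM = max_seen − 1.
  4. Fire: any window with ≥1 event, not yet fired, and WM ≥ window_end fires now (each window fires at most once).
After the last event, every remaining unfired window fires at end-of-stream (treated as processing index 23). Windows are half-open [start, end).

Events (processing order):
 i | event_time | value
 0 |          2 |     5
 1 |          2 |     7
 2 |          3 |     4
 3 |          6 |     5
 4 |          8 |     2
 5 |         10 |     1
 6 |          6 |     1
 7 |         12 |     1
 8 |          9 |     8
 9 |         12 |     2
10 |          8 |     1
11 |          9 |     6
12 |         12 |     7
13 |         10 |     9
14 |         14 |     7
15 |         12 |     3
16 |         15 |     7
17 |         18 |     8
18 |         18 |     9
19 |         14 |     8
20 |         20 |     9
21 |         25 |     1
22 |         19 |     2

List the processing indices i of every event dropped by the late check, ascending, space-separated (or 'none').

i=0 t=2 v=5: → [2,5); WM=1
i=1 t=2 v=7: → [2,5); WM=1
i=2 t=3 v=4: → [2,6); WM=2
i=3 t=6 v=5: → [6,9); WM=5
i=4 t=8 v=2: → [6,11); WM=7
i=5 t=10 v=1: → [6,13); WM=9
i=6 t=6 v=1: DROP (t<9-0); WM=9
i=7 t=12 v=1: → [6,15); WM=11
i=8 t=9 v=8: DROP (t<11-0); WM=11
i=9 t=12 v=2: → [6,15); WM=11
i=10 t=8 v=1: DROP (t<11-0); WM=11
i=11 t=9 v=6: DROP (t<11-0); WM=11
i=12 t=12 v=7: → [6,15); WM=11
i=13 t=10 v=9: DROP (t<11-0); WM=11
i=14 t=14 v=7: → [6,17); WM=13
i=15 t=12 v=3: DROP (t<13-0); WM=13
i=16 t=15 v=7: → [6,18); WM=14
i=17 t=18 v=8: → [18,21); WM=17
i=18 t=18 v=9: → [18,21); WM=17
i=19 t=14 v=8: DROP (t<17-0); WM=17
i=20 t=20 v=9: → [18,23); WM=19
i=21 t=25 v=1: → [25,28); WM=24
i=22 t=19 v=2: DROP (t<24-0); WM=24

6 8 10 11 13 15 19 22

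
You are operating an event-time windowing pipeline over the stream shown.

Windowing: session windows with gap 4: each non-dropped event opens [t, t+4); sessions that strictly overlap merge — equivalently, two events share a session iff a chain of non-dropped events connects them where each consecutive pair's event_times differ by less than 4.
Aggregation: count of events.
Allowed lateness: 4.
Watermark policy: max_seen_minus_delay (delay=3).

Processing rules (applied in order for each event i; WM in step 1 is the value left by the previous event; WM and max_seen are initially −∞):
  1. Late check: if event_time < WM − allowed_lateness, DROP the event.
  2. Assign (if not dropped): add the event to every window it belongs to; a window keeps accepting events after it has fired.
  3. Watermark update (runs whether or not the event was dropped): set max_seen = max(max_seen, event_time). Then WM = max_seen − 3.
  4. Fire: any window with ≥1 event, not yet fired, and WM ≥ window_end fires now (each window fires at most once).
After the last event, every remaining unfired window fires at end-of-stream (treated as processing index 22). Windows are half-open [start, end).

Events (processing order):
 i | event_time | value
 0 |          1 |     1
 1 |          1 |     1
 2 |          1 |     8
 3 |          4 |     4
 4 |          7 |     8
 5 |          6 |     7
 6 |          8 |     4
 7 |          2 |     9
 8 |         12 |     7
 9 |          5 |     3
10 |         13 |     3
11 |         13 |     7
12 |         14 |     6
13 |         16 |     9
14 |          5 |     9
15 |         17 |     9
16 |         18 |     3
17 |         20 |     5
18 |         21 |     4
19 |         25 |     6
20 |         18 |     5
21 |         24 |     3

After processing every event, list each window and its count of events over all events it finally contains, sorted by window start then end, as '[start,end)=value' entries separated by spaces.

i=0 t=1 v=1: → [1,5); WM=-2
i=1 t=1 v=1: → [1,5); WM=-2
i=2 t=1 v=8: → [1,5); WM=-2
i=3 t=4 v=4: → [1,8); WM=1
i=4 t=7 v=8: → [1,11); WM=4
i=5 t=6 v=7: → [1,11); WM=4
i=6 t=8 v=4: → [1,12); WM=5
i=7 t=2 v=9: → [1,12); WM=5
i=8 t=12 v=7: → [12,16); WM=9
i=9 t=5 v=3: → [1,12); WM=9
i=10 t=13 v=3: → [12,17); WM=10
i=11 t=13 v=7: → [12,17); WM=10
i=12 t=14 v=6: → [12,18); WM=11
i=13 t=16 v=9: → [12,20); WM=13
i=14 t=5 v=9: DROP (t<13-4); WM=13
i=15 t=17 v=9: → [12,21); WM=14
i=16 t=18 v=3: → [12,22); WM=15
i=17 t=20 v=5: → [12,24); WM=17
i=18 t=21 v=4: → [12,25); WM=18
i=19 t=25 v=6: → [25,29); WM=22
i=20 t=18 v=5: → [12,25); WM=22
i=21 t=24 v=3: → [12,29); WM=22

[1,12)=9 [12,29)=12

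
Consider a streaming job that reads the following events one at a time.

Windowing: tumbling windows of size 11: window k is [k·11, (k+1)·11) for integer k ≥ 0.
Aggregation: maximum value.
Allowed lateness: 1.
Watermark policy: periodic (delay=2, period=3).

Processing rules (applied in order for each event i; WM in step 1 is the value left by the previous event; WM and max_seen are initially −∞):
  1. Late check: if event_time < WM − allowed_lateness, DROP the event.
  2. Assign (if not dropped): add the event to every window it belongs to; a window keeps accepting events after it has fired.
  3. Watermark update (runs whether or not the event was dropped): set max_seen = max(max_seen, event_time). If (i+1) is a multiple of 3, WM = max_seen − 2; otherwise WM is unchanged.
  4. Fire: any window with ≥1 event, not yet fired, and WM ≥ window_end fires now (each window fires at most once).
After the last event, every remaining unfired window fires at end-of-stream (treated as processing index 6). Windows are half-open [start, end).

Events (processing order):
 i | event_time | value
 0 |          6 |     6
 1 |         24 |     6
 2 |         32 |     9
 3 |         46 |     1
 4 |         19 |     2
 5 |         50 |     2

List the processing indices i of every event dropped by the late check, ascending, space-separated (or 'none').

i=0 t=6 v=6: → [0,11); WM=−∞
i=1 t=24 v=6: → [22,33); WM=−∞
i=2 t=32 v=9: → [22,33); WM=30; [0,11) fires=6
i=3 t=46 v=1: → [44,55); WM=30
i=4 t=19 v=2: DROP (t<30-1); WM=30
i=5 t=50 v=2: → [44,55); WM=48; [22,33) fires=9

4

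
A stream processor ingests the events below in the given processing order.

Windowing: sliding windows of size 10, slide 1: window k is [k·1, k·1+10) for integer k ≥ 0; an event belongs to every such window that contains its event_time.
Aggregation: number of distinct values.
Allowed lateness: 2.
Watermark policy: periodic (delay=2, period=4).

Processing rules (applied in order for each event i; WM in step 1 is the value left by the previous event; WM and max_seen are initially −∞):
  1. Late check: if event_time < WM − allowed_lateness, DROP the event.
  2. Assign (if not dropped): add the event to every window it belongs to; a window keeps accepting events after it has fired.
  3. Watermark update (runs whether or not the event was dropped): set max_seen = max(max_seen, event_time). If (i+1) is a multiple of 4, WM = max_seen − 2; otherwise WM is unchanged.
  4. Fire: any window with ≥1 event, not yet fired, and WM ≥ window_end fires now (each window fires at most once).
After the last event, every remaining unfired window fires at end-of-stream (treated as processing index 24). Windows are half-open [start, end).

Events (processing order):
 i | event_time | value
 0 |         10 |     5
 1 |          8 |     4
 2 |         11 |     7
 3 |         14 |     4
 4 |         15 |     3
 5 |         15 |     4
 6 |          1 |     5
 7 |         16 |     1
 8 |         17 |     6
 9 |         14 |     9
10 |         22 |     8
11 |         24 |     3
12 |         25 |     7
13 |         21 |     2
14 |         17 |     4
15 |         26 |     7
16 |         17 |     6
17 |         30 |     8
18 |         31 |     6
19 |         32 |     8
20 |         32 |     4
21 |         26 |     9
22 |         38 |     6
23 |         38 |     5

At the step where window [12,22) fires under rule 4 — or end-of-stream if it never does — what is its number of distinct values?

5

i=0 t=10 v=5: → [10,20),[9,19),[8,18),[7,17),[6,16),[5,15),[4,14),[3,13),[2,12),[1,11); WM=−∞
i=1 t=8 v=4: → [8,18),[7,17),[6,16),[5,15),[4,14),[3,13),[2,12),[1,11),[0,10); WM=−∞
i=2 t=11 v=7: → [11,21),[10,20),[9,19),[8,18),[7,17),[6,16),[5,15),[4,14),[3,13),[2,12); WM=−∞
i=3 t=14 v=4: → [14,24),[13,23),[12,22),[11,21),[10,20),[9,19),[8,18),[7,17),[6,16),[5,15); WM=12; [0,10) fires=1 [1,11) fires=2 [2,12) fires=3
i=4 t=15 v=3: → [15,25),[14,24),[13,23),[12,22),[11,21),[10,20),[9,19),[8,18),[7,17),[6,16); WM=12
i=5 t=15 v=4: → [15,25),[14,24),[13,23),[12,22),[11,21),[10,20),[9,19),[8,18),[7,17),[6,16); WM=12
i=6 t=1 v=5: DROP (t<12-2); WM=12
i=7 t=16 v=1: → [16,26),[15,25),[14,24),[13,23),[12,22),[11,21),[10,20),[9,19),[8,18),[7,17); WM=14; [3,13) fires=3 [4,14) fires=3
i=8 t=17 v=6: → [17,27),[16,26),[15,25),[14,24),[13,23),[12,22),[11,21),[10,20),[9,19),[8,18); WM=14
i=9 t=14 v=9: → [14,24),[13,23),[12,22),[11,21),[10,20),[9,19),[8,18),[7,17),[6,16),[5,15); WM=14
i=10 t=22 v=8: → [22,32),[21,31),[20,30),[19,29),[18,28),[17,27),[16,26),[15,25),[14,24),[13,23); WM=14
i=11 t=24 v=3: → [24,34),[23,33),[22,32),[21,31),[20,30),[19,29),[18,28),[17,27),[16,26),[15,25); WM=22; [5,15) fires=4 [6,16) fires=5 [7,17) fires=6 [8,18) fires=7 [9,19) fires=7 [10,20) fires=7 [11,21) fires=6 [12,22) fires=5
i=12 t=25 v=7: → [25,35),[24,34),[23,33),[22,32),[21,31),[20,30),[19,29),[18,28),[17,27),[16,26); WM=22
i=13 t=21 v=2: → [21,31),[20,30),[19,29),[18,28),[17,27),[16,26),[15,25),[14,24),[13,23),[12,22); WM=22
i=14 t=17 v=4: DROP (t<22-2); WM=22
i=15 t=26 v=7: → [26,36),[25,35),[24,34),[23,33),[22,32),[21,31),[20,30),[19,29),[18,28),[17,27); WM=24; [13,23) fires=7 [14,24) fires=7
i=16 t=17 v=6: DROP (t<24-2); WM=24
i=17 t=30 v=8: → [30,40),[29,39),[28,38),[27,37),[26,36),[25,35),[24,34),[23,33),[22,32),[21,31); WM=24
i=18 t=31 v=6: → [31,41),[30,40),[29,39),[28,38),[27,37),[26,36),[25,35),[24,34),[23,33),[22,32); WM=24
i=19 t=32 v=8: → [32,42),[31,41),[30,40),[29,39),[28,38),[27,37),[26,36),[25,35),[24,34),[23,33); WM=30; [15,25) fires=6 [16,26) fires=6 [17,27) fires=5 [18,28) fires=4 [19,29) fires=4 [20,30) fires=4
i=20 t=32 v=4: → [32,42),[31,41),[30,40),[29,39),[28,38),[27,37),[26,36),[25,35),[24,34),[23,33); WM=30
i=21 t=26 v=9: DROP (t<30-2); WM=30
i=22 t=38 v=6: → [38,48),[37,47),[36,46),[35,45),[34,44),[33,43),[32,42),[31,41),[30,40),[29,39); WM=30
i=23 t=38 v=5: → [38,48),[37,47),[36,46),[35,45),[34,44),[33,43),[32,42),[31,41),[30,40),[29,39); WM=36; [21,31) fires=4 [22,32) fires=4 [23,33) fires=5 [24,34) fires=5 [25,35) fires=4 [26,36) fires=4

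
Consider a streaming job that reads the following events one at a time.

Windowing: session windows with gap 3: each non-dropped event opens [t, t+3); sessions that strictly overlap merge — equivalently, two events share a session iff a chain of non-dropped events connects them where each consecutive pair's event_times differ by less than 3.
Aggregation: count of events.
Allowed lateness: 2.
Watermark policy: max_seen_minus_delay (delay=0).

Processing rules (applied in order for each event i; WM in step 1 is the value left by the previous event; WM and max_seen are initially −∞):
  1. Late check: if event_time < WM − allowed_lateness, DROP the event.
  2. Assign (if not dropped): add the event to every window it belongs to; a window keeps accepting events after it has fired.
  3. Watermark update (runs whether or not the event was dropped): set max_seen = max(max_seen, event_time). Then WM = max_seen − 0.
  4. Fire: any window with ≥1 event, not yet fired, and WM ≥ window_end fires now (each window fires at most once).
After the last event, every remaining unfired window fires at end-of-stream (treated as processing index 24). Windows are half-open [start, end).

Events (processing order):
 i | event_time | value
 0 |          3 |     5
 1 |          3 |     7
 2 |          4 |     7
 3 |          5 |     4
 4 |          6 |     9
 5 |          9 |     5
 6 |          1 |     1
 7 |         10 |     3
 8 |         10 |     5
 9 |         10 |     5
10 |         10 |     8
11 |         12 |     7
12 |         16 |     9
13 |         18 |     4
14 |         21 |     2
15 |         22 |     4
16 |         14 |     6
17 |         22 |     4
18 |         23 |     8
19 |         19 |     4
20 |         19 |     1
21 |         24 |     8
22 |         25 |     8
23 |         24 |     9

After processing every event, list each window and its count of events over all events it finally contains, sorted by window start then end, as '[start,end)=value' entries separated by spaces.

i=0 t=3 v=5: → [3,6); WM=3
i=1 t=3 v=7: → [3,6); WM=3
i=2 t=4 v=7: → [3,7); WM=4
i=3 t=5 v=4: → [3,8); WM=5
i=4 t=6 v=9: → [3,9); WM=6
i=5 t=9 v=5: → [9,12); WM=9
i=6 t=1 v=1: DROP (t<9-2); WM=9
i=7 t=10 v=3: → [9,13); WM=10
i=8 t=10 v=5: → [9,13); WM=10
i=9 t=10 v=5: → [9,13); WM=10
i=10 t=10 v=8: → [9,13); WM=10
i=11 t=12 v=7: → [9,15); WM=12
i=12 t=16 v=9: → [16,19); WM=16
i=13 t=18 v=4: → [16,21); WM=18
i=14 t=21 v=2: → [21,24); WM=21
i=15 t=22 v=4: → [21,25); WM=22
i=16 t=14 v=6: DROP (t<22-2); WM=22
i=17 t=22 v=4: → [21,25); WM=22
i=18 t=23 v=8: → [21,26); WM=23
i=19 t=19 v=4: DROP (t<23-2); WM=23
i=20 t=19 v=1: DROP (t<23-2); WM=23
i=21 t=24 v=8: → [21,27); WM=24
i=22 t=25 v=8: → [21,28); WM=25
i=23 t=24 v=9: → [21,28); WM=25

[3,9)=5 [9,15)=6 [16,21)=2 [21,28)=7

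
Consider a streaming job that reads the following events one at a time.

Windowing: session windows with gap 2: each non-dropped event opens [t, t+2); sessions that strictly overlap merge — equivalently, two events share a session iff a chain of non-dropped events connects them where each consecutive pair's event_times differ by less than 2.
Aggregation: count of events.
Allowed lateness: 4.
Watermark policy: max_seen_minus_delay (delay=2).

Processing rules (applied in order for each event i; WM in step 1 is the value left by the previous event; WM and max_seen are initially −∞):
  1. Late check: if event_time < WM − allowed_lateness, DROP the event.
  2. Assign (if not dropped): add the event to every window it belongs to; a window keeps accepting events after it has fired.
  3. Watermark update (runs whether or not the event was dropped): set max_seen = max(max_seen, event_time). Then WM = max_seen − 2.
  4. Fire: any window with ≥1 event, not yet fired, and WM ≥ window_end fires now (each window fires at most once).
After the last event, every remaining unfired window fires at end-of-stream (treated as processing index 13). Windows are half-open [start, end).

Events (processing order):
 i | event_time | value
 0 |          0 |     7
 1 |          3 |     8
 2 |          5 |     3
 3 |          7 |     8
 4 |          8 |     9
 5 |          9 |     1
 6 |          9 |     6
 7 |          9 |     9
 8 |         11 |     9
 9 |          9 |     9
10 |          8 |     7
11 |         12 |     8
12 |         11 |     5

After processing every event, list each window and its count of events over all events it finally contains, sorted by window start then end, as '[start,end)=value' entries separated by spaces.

i=0 t=0 v=7: → [0,2); WM=-2
i=1 t=3 v=8: → [3,5); WM=1
i=2 t=5 v=3: → [5,7); WM=3
i=3 t=7 v=8: → [7,9); WM=5
i=4 t=8 v=9: → [7,10); WM=6
i=5 t=9 v=1: → [7,11); WM=7
i=6 t=9 v=6: → [7,11); WM=7
i=7 t=9 v=9: → [7,11); WM=7
i=8 t=11 v=9: → [11,13); WM=9
i=9 t=9 v=9: → [7,11); WM=9
i=10 t=8 v=7: → [7,11); WM=9
i=11 t=12 v=8: → [11,14); WM=10
i=12 t=11 v=5: → [11,14); WM=10

[0,2)=1 [3,5)=1 [5,7)=1 [7,11)=7 [11,14)=3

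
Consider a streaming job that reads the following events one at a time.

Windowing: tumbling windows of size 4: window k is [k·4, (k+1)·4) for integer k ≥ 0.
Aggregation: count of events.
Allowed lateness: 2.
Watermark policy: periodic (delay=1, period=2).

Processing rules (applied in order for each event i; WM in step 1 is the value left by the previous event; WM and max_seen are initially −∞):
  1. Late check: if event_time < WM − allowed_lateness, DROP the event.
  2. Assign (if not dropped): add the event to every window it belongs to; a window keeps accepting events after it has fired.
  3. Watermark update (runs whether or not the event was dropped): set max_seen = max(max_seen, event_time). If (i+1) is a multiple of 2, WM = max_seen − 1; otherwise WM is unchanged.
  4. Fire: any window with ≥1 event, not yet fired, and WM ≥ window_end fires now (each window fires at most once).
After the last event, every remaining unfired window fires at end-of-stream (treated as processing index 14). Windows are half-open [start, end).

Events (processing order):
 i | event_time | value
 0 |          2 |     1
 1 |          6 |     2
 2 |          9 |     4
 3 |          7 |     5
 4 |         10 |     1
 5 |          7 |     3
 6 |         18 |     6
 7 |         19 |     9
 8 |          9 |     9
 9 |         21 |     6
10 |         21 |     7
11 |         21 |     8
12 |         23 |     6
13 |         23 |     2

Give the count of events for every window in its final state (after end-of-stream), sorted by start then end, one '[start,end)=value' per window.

[0,4)=1 [4,8)=3 [8,12)=2 [16,20)=2 [20,24)=5

i=0 t=2 v=1: → [0,4); WM=−∞
i=1 t=6 v=2: → [4,8); WM=5; [0,4) fires=1
i=2 t=9 v=4: → [8,12); WM=5
i=3 t=7 v=5: → [4,8); WM=8; [4,8) fires=2
i=4 t=10 v=1: → [8,12); WM=8
i=5 t=7 v=3: → [4,8); WM=9
i=6 t=18 v=6: → [16,20); WM=9
i=7 t=19 v=9: → [16,20); WM=18; [8,12) fires=2
i=8 t=9 v=9: DROP (t<18-2); WM=18
i=9 t=21 v=6: → [20,24); WM=20; [16,20) fires=2
i=10 t=21 v=7: → [20,24); WM=20
i=11 t=21 v=8: → [20,24); WM=20
i=12 t=23 v=6: → [20,24); WM=20
i=13 t=23 v=2: → [20,24); WM=22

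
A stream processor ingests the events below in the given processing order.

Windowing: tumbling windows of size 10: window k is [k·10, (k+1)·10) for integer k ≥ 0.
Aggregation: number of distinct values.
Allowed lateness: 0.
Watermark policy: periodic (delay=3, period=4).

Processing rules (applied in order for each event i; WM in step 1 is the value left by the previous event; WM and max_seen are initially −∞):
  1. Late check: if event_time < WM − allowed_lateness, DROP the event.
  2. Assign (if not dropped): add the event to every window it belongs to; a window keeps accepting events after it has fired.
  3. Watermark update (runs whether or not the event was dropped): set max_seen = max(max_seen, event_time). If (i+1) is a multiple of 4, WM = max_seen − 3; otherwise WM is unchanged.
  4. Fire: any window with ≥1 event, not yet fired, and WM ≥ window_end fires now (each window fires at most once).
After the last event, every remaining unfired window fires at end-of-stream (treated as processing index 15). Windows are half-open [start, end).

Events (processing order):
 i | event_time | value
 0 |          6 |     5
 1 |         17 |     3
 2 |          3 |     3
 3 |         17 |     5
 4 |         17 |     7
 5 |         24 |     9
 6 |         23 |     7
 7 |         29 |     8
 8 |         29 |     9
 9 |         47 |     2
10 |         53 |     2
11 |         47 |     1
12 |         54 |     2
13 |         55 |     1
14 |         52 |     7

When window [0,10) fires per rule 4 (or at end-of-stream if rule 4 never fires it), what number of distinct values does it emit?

i=0 t=6 v=5: → [0,10); WM=−∞
i=1 t=17 v=3: → [10,20); WM=−∞
i=2 t=3 v=3: → [0,10); WM=−∞
i=3 t=17 v=5: → [10,20); WM=14; [0,10) fires=2
i=4 t=17 v=7: → [10,20); WM=14
i=5 t=24 v=9: → [20,30); WM=14
i=6 t=23 v=7: → [20,30); WM=14
i=7 t=29 v=8: → [20,30); WM=26; [10,20) fires=3
i=8 t=29 v=9: → [20,30); WM=26
i=9 t=47 v=2: → [40,50); WM=26
i=10 t=53 v=2: → [50,60); WM=26
i=11 t=47 v=1: → [40,50); WM=50; [20,30) fires=3 [40,50) fires=2
i=12 t=54 v=2: → [50,60); WM=50
i=13 t=55 v=1: → [50,60); WM=50
i=14 t=52 v=7: → [50,60); WM=50

2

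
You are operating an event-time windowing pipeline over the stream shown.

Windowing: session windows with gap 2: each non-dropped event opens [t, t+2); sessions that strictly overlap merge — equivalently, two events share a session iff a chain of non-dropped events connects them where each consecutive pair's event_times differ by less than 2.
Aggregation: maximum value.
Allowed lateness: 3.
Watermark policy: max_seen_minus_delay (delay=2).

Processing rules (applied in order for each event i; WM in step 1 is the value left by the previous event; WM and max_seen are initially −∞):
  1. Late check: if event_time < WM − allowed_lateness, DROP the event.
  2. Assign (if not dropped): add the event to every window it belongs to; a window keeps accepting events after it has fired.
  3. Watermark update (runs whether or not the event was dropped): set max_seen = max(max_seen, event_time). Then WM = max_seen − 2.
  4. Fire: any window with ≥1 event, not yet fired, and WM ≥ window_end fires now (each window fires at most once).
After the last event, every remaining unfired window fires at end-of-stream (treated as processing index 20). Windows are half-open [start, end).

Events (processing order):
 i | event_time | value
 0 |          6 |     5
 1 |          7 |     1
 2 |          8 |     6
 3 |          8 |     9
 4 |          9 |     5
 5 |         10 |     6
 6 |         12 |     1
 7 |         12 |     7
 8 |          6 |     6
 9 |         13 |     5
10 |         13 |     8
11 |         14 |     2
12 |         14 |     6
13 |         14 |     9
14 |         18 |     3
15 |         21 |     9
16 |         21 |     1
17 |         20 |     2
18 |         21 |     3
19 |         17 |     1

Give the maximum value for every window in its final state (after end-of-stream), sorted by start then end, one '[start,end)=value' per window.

i=0 t=6 v=5: → [6,8); WM=4
i=1 t=7 v=1: → [6,9); WM=5
i=2 t=8 v=6: → [6,10); WM=6
i=3 t=8 v=9: → [6,10); WM=6
i=4 t=9 v=5: → [6,11); WM=7
i=5 t=10 v=6: → [6,12); WM=8
i=6 t=12 v=1: → [12,14); WM=10
i=7 t=12 v=7: → [12,14); WM=10
i=8 t=6 v=6: DROP (t<10-3); WM=10
i=9 t=13 v=5: → [12,15); WM=11
i=10 t=13 v=8: → [12,15); WM=11
i=11 t=14 v=2: → [12,16); WM=12
i=12 t=14 v=6: → [12,16); WM=12
i=13 t=14 v=9: → [12,16); WM=12
i=14 t=18 v=3: → [18,20); WM=16
i=15 t=21 v=9: → [21,23); WM=19
i=16 t=21 v=1: → [21,23); WM=19
i=17 t=20 v=2: → [20,23); WM=19
i=18 t=21 v=3: → [20,23); WM=19
i=19 t=17 v=1: → [17,20); WM=19

[6,12)=9 [12,16)=9 [17,20)=3 [20,23)=9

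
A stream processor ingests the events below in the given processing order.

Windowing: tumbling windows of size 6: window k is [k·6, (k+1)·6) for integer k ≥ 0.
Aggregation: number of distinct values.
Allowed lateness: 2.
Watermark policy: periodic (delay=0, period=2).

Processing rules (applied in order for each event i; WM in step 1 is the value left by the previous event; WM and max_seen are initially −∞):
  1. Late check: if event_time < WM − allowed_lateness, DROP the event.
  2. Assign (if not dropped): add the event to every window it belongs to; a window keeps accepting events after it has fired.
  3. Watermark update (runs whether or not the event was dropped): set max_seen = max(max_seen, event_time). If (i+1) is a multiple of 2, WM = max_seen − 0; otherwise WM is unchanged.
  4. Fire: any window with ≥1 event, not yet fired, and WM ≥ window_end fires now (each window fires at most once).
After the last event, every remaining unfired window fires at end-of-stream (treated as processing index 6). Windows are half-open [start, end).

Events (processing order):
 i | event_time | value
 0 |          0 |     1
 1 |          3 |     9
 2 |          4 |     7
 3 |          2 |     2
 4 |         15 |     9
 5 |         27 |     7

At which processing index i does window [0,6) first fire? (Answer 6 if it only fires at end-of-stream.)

5

i=0 t=0 v=1: → [0,6); WM=−∞
i=1 t=3 v=9: → [0,6); WM=3
i=2 t=4 v=7: → [0,6); WM=3
i=3 t=2 v=2: → [0,6); WM=4
i=4 t=15 v=9: → [12,18); WM=4
i=5 t=27 v=7: → [24,30); WM=27; [0,6) fires=4 [12,18) fires=1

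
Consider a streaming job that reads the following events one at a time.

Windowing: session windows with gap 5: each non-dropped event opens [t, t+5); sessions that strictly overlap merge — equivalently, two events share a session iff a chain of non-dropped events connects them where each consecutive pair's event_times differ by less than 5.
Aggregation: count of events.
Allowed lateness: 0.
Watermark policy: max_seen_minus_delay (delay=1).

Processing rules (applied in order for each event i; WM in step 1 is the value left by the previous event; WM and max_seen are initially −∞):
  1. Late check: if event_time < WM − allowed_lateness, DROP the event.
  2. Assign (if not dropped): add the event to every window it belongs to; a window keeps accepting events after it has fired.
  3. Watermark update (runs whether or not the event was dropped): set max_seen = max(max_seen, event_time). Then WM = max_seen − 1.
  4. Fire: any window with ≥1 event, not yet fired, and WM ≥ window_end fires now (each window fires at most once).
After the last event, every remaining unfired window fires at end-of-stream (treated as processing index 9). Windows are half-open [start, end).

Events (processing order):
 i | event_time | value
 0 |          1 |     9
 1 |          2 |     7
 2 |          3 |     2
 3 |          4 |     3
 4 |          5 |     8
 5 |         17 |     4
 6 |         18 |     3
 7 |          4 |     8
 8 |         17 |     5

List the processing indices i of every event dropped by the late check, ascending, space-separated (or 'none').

7

i=0 t=1 v=9: → [1,6); WM=0
i=1 t=2 v=7: → [1,7); WM=1
i=2 t=3 v=2: → [1,8); WM=2
i=3 t=4 v=3: → [1,9); WM=3
i=4 t=5 v=8: → [1,10); WM=4
i=5 t=17 v=4: → [17,22); WM=16
i=6 t=18 v=3: → [17,23); WM=17
i=7 t=4 v=8: DROP (t<17-0); WM=17
i=8 t=17 v=5: → [17,23); WM=17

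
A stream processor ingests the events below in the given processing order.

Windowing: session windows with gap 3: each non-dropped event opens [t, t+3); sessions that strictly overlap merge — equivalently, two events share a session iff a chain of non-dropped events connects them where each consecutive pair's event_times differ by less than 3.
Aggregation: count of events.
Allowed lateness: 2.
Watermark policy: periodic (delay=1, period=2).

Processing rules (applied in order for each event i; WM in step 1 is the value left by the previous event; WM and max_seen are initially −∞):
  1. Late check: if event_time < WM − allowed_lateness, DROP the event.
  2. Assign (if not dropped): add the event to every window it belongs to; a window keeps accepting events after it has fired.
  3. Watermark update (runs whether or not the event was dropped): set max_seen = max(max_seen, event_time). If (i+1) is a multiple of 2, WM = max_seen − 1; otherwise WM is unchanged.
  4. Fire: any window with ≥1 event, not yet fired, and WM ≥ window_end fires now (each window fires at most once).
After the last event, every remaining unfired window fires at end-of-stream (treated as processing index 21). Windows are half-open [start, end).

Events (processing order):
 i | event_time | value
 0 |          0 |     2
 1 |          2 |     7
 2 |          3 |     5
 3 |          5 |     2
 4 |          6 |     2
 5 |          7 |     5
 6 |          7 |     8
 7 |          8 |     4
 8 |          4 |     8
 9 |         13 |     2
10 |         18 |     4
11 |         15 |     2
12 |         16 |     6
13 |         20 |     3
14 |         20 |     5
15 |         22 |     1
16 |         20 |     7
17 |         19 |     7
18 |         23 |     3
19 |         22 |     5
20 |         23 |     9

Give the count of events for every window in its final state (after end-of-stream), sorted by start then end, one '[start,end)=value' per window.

i=0 t=0 v=2: → [0,3); WM=−∞
i=1 t=2 v=7: → [0,5); WM=1
i=2 t=3 v=5: → [0,6); WM=1
i=3 t=5 v=2: → [0,8); WM=4
i=4 t=6 v=2: → [0,9); WM=4
i=5 t=7 v=5: → [0,10); WM=6
i=6 t=7 v=8: → [0,10); WM=6
i=7 t=8 v=4: → [0,11); WM=7
i=8 t=4 v=8: DROP (t<7-2); WM=7
i=9 t=13 v=2: → [13,16); WM=12
i=10 t=18 v=4: → [18,21); WM=12
i=11 t=15 v=2: → [13,18); WM=17
i=12 t=16 v=6: → [13,21); WM=17
i=13 t=20 v=3: → [13,23); WM=19
i=14 t=20 v=5: → [13,23); WM=19
i=15 t=22 v=1: → [13,25); WM=21
i=16 t=20 v=7: → [13,25); WM=21
i=17 t=19 v=7: → [13,25); WM=21
i=18 t=23 v=3: → [13,26); WM=21
i=19 t=22 v=5: → [13,26); WM=22
i=20 t=23 v=9: → [13,26); WM=22

[0,11)=8 [13,26)=12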